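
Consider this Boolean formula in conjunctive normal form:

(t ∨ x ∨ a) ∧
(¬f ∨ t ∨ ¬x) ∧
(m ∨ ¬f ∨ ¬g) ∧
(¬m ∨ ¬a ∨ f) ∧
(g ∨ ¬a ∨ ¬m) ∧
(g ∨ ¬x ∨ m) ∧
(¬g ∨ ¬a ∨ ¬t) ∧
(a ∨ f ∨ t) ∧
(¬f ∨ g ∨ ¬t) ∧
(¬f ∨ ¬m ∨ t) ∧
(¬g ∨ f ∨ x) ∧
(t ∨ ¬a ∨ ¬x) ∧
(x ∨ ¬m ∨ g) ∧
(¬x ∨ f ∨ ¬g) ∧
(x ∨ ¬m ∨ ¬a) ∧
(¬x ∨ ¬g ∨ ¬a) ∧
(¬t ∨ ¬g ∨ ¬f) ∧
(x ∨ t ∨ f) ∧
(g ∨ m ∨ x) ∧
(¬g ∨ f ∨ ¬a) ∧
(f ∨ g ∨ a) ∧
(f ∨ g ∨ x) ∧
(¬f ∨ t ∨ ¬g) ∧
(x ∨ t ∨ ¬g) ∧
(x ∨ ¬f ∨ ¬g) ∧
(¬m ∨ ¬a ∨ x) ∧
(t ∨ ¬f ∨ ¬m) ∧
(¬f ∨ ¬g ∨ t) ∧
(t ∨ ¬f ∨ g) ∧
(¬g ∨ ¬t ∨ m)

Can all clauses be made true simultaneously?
No

No, the formula is not satisfiable.

No assignment of truth values to the variables can make all 30 clauses true simultaneously.

The formula is UNSAT (unsatisfiable).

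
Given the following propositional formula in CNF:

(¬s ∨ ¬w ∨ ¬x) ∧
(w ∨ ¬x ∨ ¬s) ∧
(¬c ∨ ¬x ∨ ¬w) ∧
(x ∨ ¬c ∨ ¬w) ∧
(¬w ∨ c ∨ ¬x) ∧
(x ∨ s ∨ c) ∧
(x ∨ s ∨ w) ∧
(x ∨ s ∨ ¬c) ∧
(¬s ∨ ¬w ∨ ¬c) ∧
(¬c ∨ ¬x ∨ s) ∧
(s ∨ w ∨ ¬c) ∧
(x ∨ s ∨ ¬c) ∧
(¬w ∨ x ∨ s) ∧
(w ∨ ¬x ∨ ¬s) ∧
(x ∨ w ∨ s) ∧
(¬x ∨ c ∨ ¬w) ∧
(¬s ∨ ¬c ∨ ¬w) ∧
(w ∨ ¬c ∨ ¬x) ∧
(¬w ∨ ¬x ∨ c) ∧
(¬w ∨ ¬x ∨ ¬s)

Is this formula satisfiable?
Yes

Yes, the formula is satisfiable.

One satisfying assignment is: c=False, s=True, x=False, w=False

Verification: With this assignment, all 20 clauses evaluate to true.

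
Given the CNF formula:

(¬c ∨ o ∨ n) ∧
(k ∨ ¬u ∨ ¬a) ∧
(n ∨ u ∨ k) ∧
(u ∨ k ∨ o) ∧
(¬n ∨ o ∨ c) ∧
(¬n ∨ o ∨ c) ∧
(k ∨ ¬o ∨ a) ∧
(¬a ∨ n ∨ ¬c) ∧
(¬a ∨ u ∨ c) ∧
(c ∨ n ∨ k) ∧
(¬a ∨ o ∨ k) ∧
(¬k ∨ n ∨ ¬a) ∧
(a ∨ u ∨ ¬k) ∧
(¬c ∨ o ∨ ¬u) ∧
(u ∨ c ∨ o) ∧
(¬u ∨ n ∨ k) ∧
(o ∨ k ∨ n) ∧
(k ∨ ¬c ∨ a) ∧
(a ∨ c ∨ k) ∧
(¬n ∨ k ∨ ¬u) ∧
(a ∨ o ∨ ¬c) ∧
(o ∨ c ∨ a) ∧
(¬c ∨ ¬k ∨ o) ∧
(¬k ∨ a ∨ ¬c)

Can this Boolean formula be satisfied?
Yes

Yes, the formula is satisfiable.

One satisfying assignment is: k=False, n=True, a=True, c=True, o=True, u=False

Verification: With this assignment, all 24 clauses evaluate to true.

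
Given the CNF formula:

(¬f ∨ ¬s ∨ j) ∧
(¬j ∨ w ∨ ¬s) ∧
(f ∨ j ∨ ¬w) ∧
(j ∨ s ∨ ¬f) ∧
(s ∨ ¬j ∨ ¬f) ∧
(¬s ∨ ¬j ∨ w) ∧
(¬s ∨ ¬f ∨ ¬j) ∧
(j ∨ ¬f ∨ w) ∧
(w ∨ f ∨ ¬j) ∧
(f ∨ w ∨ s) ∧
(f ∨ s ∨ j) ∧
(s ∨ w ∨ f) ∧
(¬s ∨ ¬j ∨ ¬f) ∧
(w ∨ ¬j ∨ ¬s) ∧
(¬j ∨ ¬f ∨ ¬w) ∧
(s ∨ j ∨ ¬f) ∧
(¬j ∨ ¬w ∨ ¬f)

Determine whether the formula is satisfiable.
Yes

Yes, the formula is satisfiable.

One satisfying assignment is: s=True, w=False, j=False, f=False

Verification: With this assignment, all 17 clauses evaluate to true.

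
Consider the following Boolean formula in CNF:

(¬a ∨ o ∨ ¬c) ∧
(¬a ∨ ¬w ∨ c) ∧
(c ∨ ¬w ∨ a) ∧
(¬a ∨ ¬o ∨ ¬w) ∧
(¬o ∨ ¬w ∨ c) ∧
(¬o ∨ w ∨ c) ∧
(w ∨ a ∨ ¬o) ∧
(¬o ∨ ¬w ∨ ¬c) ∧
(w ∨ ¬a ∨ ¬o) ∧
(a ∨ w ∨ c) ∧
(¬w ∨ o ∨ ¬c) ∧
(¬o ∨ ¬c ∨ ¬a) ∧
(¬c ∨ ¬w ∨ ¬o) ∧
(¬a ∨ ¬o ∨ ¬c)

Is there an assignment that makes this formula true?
Yes

Yes, the formula is satisfiable.

One satisfying assignment is: c=True, o=False, a=False, w=False

Verification: With this assignment, all 14 clauses evaluate to true.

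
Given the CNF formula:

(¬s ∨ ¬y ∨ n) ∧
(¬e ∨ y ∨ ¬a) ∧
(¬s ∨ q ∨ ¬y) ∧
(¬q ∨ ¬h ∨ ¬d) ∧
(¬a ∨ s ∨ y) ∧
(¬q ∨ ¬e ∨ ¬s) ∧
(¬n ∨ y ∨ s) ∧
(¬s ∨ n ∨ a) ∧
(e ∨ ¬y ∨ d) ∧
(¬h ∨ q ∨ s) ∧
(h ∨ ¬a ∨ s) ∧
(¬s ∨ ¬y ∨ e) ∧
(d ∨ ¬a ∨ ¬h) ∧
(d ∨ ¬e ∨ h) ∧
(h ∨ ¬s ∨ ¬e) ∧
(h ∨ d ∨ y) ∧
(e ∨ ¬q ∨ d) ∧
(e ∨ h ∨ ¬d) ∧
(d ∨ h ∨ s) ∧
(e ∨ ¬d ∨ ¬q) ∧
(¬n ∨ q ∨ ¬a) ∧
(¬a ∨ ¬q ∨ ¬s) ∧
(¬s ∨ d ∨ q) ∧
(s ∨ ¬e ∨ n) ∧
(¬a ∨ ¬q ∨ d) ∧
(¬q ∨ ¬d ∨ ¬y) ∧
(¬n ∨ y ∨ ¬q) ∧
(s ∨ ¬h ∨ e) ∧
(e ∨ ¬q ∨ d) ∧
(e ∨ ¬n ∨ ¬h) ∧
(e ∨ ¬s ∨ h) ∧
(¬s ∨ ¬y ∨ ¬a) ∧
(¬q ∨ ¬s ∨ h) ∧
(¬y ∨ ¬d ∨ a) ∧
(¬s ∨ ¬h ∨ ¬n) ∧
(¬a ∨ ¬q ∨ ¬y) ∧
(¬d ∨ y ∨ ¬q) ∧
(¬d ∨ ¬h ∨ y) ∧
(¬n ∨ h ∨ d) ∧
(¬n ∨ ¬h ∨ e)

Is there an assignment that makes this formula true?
Yes

Yes, the formula is satisfiable.

One satisfying assignment is: y=True, h=True, s=False, e=True, n=True, a=False, q=True, d=False

Verification: With this assignment, all 40 clauses evaluate to true.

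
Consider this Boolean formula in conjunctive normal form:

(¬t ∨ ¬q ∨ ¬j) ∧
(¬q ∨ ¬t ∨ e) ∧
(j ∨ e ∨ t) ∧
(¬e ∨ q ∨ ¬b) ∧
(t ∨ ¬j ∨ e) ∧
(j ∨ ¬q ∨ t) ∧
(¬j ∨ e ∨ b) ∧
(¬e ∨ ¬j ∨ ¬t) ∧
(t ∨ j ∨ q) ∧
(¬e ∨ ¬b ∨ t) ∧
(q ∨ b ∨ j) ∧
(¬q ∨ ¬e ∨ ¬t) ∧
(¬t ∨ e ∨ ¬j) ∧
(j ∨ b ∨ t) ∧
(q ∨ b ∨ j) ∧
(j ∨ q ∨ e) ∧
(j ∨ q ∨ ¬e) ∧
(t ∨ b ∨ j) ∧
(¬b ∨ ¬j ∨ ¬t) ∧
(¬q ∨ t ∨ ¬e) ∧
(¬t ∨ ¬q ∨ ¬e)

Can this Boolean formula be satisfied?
Yes

Yes, the formula is satisfiable.

One satisfying assignment is: e=True, j=True, q=False, t=False, b=False

Verification: With this assignment, all 21 clauses evaluate to true.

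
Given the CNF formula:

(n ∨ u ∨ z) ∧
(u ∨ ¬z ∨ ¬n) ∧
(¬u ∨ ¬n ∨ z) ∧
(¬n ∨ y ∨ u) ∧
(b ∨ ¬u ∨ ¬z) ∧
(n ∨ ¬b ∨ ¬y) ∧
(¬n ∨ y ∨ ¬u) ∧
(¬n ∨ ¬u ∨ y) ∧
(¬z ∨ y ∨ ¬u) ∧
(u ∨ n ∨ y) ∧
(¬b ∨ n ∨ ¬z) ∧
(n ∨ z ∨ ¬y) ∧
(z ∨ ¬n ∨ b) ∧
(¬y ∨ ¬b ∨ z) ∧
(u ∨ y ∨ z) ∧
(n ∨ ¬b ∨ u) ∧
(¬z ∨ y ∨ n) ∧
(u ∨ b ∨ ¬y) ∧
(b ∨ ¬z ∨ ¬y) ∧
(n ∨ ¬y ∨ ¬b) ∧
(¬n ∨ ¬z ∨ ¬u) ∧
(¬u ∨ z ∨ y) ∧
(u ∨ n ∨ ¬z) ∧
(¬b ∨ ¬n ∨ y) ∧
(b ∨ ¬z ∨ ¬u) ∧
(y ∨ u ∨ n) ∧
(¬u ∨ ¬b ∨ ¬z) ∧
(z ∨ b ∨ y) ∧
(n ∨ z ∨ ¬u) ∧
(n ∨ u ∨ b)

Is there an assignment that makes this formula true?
No

No, the formula is not satisfiable.

No assignment of truth values to the variables can make all 30 clauses true simultaneously.

The formula is UNSAT (unsatisfiable).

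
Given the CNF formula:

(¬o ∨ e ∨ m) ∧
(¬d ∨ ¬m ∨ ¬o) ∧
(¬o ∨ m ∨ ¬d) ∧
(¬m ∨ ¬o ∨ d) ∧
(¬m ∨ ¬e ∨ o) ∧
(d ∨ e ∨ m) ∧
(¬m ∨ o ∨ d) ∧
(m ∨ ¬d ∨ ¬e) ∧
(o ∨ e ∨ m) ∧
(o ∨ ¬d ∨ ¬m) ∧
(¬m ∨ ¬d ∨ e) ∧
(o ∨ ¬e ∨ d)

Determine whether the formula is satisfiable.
Yes

Yes, the formula is satisfiable.

One satisfying assignment is: m=False, d=False, e=True, o=True

Verification: With this assignment, all 12 clauses evaluate to true.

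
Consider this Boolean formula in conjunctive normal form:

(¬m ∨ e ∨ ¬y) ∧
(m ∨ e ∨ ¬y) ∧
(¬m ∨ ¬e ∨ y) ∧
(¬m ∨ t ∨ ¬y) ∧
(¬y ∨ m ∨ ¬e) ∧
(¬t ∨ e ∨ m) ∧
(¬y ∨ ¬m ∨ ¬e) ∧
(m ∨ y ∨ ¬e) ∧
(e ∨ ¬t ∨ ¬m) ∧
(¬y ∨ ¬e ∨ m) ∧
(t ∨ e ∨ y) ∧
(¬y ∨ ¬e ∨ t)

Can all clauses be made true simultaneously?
No

No, the formula is not satisfiable.

No assignment of truth values to the variables can make all 12 clauses true simultaneously.

The formula is UNSAT (unsatisfiable).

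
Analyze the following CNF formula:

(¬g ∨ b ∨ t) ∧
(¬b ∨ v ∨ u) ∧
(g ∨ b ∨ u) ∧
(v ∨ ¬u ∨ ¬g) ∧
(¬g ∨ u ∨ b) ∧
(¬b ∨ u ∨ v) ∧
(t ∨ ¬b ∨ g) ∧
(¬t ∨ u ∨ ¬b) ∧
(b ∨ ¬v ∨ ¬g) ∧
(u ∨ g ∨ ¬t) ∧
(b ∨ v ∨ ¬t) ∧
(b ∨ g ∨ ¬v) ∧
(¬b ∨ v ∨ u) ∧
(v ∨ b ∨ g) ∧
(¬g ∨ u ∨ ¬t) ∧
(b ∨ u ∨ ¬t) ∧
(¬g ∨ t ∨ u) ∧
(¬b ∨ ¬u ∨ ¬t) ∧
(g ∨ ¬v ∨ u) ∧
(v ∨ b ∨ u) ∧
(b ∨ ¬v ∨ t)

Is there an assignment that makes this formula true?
Yes

Yes, the formula is satisfiable.

One satisfying assignment is: t=False, g=True, v=True, b=True, u=True

Verification: With this assignment, all 21 clauses evaluate to true.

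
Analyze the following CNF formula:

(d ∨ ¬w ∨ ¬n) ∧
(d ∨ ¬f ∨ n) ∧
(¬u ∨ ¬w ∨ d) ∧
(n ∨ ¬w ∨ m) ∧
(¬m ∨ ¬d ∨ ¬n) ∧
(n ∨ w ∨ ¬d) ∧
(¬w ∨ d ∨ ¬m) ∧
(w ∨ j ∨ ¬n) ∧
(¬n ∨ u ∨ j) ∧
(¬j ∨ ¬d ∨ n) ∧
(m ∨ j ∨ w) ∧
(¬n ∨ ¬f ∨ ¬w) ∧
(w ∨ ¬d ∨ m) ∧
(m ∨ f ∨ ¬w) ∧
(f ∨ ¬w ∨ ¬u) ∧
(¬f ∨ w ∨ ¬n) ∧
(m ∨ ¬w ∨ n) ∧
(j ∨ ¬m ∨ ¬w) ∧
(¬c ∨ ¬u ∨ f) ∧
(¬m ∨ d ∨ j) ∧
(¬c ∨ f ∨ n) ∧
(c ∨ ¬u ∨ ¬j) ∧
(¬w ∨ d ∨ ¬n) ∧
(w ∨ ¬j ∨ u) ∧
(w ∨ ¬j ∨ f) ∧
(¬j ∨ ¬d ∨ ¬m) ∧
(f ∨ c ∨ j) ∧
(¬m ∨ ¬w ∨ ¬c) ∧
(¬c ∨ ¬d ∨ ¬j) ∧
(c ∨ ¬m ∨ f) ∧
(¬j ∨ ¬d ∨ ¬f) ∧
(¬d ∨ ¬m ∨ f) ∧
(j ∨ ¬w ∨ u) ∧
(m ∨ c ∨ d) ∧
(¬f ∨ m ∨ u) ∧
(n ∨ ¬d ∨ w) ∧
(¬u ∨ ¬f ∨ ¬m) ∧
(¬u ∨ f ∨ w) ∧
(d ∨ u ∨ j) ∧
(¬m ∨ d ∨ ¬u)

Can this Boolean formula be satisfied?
No

No, the formula is not satisfiable.

No assignment of truth values to the variables can make all 40 clauses true simultaneously.

The formula is UNSAT (unsatisfiable).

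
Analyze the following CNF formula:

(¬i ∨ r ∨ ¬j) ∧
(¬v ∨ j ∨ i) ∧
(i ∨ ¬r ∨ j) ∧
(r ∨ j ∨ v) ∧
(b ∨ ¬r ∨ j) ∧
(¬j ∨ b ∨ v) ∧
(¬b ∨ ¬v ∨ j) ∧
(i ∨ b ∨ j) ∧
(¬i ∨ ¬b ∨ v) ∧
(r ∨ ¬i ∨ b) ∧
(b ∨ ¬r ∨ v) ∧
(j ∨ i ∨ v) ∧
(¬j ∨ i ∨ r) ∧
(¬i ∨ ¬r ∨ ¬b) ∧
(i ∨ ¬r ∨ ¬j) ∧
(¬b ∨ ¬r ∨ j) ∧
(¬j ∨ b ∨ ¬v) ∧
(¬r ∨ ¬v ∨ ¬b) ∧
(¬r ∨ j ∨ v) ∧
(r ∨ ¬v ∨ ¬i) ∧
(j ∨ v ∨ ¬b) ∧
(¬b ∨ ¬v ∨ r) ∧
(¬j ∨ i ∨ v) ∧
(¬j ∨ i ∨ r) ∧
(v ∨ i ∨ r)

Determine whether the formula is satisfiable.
No

No, the formula is not satisfiable.

No assignment of truth values to the variables can make all 25 clauses true simultaneously.

The formula is UNSAT (unsatisfiable).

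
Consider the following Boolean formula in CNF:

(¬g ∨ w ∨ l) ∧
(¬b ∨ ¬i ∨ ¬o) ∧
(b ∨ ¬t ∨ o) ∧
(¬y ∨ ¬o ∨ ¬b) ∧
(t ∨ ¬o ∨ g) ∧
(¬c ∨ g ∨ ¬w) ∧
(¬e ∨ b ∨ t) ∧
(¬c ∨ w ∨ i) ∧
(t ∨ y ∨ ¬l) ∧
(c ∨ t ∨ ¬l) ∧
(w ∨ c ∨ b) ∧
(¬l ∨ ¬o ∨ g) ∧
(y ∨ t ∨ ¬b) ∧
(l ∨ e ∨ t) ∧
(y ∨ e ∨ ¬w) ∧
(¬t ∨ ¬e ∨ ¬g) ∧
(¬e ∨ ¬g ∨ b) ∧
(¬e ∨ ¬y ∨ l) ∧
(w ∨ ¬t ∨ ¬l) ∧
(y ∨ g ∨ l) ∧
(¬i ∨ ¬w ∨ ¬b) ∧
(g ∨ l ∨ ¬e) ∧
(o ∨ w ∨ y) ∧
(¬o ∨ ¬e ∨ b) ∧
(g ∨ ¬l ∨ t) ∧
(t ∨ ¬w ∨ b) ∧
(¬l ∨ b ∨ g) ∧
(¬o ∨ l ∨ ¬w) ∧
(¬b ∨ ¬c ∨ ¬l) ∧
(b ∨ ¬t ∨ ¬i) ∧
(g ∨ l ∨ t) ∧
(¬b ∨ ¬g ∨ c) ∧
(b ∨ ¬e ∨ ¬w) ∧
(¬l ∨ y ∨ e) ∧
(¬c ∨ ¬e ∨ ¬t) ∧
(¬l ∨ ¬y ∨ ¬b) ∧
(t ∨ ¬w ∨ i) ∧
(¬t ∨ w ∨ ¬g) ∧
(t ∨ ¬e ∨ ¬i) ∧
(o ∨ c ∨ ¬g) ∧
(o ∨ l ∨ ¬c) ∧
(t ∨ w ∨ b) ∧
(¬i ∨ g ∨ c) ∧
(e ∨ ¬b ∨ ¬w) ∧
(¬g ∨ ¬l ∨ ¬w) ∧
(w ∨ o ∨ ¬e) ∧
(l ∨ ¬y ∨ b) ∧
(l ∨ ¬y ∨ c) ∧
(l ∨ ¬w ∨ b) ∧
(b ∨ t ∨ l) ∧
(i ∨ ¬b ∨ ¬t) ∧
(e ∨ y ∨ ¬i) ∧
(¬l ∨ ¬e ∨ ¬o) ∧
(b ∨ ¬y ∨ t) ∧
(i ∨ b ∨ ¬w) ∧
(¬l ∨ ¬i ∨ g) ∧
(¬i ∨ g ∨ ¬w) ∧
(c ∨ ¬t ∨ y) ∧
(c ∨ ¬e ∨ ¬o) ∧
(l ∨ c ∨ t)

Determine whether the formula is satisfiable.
No

No, the formula is not satisfiable.

No assignment of truth values to the variables can make all 60 clauses true simultaneously.

The formula is UNSAT (unsatisfiable).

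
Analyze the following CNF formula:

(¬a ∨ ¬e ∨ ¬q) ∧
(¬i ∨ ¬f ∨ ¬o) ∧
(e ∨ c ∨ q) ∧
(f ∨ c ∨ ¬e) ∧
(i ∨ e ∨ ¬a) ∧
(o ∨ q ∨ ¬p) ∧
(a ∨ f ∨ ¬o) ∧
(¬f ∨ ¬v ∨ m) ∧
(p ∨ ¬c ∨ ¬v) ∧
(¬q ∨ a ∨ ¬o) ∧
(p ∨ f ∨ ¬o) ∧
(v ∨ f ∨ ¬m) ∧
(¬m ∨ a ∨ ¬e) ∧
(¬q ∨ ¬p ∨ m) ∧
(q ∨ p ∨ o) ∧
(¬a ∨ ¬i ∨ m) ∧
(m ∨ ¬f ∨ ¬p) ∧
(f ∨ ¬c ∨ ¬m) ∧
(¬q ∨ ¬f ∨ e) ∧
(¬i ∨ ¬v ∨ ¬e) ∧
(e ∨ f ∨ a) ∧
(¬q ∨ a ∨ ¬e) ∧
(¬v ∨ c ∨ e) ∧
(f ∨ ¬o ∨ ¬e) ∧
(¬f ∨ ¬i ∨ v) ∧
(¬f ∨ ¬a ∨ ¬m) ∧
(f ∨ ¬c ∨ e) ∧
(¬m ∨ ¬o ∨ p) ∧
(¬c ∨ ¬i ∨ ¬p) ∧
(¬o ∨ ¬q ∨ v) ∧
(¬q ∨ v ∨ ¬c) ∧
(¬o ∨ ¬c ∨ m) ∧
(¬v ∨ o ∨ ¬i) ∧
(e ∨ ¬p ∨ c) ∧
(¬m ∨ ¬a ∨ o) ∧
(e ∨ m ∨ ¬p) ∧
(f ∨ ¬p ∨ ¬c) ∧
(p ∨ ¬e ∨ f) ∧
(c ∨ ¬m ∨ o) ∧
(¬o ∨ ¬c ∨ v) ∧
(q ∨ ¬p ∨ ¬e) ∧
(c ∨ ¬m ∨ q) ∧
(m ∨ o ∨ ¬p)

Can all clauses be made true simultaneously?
Yes

Yes, the formula is satisfiable.

One satisfying assignment is: o=True, e=True, p=False, i=False, f=True, c=False, v=False, a=True, q=False, m=False

Verification: With this assignment, all 43 clauses evaluate to true.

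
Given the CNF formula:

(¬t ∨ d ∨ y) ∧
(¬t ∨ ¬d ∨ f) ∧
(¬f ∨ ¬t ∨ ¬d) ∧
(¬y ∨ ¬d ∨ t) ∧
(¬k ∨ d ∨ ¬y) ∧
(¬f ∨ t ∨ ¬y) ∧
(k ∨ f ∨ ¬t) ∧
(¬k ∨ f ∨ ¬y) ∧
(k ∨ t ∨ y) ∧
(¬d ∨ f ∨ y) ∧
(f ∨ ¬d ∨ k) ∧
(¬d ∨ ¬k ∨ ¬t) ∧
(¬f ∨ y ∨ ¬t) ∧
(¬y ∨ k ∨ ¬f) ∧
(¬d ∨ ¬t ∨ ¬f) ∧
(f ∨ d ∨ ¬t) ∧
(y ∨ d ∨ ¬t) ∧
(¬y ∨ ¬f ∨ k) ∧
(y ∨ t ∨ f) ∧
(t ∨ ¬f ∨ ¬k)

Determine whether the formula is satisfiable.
Yes

Yes, the formula is satisfiable.

One satisfying assignment is: t=False, d=False, k=False, f=False, y=True

Verification: With this assignment, all 20 clauses evaluate to true.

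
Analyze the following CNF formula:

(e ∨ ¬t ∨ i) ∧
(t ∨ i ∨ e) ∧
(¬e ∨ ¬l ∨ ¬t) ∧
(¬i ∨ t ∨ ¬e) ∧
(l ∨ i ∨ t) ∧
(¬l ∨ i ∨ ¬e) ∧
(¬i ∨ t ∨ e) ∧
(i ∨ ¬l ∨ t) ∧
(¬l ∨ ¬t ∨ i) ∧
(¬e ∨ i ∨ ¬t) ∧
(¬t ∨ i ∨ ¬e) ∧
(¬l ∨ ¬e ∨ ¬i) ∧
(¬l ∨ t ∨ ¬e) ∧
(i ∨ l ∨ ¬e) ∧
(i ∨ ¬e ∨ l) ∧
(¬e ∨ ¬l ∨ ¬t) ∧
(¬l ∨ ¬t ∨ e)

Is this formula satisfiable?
Yes

Yes, the formula is satisfiable.

One satisfying assignment is: e=False, l=False, t=True, i=True

Verification: With this assignment, all 17 clauses evaluate to true.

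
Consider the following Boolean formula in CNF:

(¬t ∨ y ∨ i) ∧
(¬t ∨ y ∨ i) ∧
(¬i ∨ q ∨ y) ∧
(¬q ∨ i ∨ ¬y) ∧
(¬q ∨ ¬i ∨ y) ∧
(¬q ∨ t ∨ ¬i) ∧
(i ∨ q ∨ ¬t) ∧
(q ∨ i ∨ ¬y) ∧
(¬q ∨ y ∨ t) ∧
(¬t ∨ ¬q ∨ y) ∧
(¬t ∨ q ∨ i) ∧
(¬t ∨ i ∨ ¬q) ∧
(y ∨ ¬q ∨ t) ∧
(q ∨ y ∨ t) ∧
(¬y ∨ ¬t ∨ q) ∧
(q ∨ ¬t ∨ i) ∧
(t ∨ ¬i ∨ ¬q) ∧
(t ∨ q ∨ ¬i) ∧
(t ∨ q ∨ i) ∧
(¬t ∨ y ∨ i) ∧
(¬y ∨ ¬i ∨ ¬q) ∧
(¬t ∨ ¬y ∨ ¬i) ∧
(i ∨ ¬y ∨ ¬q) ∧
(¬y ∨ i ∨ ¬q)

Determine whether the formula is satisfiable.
No

No, the formula is not satisfiable.

No assignment of truth values to the variables can make all 24 clauses true simultaneously.

The formula is UNSAT (unsatisfiable).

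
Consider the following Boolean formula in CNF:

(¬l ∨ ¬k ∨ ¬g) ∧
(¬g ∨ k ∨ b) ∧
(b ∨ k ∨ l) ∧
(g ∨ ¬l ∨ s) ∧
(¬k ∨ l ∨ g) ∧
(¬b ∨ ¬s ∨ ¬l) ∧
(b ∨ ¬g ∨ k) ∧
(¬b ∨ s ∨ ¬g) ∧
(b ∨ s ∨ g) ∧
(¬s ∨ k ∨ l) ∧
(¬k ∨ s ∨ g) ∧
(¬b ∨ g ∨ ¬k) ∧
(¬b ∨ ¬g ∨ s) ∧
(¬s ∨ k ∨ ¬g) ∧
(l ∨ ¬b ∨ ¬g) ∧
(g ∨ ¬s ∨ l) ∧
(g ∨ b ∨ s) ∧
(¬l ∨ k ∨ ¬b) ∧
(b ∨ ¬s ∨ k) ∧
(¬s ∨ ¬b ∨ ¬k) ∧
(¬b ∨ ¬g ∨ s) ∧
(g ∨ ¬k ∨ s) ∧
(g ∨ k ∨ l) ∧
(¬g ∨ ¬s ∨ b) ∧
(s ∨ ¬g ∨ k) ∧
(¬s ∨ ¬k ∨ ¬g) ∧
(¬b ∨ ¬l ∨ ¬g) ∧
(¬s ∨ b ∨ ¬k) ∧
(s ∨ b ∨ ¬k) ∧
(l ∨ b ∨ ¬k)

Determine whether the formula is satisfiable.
No

No, the formula is not satisfiable.

No assignment of truth values to the variables can make all 30 clauses true simultaneously.

The formula is UNSAT (unsatisfiable).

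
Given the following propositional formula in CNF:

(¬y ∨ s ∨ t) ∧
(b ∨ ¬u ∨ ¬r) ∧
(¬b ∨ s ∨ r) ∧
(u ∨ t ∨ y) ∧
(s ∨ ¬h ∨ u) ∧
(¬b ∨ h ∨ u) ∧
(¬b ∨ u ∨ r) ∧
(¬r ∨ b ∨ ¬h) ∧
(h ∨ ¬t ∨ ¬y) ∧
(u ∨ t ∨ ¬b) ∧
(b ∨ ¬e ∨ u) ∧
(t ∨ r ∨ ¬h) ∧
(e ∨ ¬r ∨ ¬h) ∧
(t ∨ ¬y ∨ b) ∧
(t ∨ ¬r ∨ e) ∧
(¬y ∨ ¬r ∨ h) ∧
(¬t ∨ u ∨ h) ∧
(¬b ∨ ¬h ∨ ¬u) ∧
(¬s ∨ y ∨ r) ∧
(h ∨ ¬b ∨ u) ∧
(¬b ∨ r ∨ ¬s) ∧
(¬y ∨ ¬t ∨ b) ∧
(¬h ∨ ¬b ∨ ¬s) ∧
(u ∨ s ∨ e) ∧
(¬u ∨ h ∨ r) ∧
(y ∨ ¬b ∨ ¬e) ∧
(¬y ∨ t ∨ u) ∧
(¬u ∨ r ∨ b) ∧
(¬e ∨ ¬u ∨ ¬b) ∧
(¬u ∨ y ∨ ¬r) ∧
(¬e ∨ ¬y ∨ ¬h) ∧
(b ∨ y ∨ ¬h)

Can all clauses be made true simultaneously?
No

No, the formula is not satisfiable.

No assignment of truth values to the variables can make all 32 clauses true simultaneously.

The formula is UNSAT (unsatisfiable).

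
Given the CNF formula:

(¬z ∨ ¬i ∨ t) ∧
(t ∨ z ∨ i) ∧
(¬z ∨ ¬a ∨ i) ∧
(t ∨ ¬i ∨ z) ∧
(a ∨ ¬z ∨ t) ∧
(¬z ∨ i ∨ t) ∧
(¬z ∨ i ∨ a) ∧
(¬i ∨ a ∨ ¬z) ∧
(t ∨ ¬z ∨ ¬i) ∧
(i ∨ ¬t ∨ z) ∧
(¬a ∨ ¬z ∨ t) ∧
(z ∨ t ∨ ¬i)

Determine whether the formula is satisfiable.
Yes

Yes, the formula is satisfiable.

One satisfying assignment is: z=False, t=True, i=True, a=False

Verification: With this assignment, all 12 clauses evaluate to true.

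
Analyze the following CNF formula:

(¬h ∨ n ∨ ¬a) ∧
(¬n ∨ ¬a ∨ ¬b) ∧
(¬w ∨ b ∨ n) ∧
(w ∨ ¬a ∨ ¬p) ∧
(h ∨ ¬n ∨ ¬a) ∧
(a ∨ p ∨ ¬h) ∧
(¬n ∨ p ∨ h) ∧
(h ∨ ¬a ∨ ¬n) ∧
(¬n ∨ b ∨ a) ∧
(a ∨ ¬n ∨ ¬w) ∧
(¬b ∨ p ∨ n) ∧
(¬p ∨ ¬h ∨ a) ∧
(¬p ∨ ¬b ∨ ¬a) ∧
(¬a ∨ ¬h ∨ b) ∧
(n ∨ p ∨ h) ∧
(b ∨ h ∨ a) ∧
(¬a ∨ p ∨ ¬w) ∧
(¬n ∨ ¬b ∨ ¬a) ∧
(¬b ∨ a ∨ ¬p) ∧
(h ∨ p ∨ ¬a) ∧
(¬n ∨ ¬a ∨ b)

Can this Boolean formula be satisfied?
No

No, the formula is not satisfiable.

No assignment of truth values to the variables can make all 21 clauses true simultaneously.

The formula is UNSAT (unsatisfiable).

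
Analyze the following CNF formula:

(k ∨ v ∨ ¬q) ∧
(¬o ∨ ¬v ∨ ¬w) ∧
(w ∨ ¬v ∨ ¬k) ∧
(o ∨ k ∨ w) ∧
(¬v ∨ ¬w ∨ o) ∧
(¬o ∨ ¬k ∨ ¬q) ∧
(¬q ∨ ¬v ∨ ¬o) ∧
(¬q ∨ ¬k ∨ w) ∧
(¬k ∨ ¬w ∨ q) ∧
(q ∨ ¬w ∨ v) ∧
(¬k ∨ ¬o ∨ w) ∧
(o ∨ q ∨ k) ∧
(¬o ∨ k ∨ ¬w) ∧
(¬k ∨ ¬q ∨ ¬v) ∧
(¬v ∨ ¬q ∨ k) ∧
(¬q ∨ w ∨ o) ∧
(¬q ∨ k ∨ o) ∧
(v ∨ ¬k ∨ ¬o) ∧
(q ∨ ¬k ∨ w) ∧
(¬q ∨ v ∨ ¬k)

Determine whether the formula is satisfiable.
Yes

Yes, the formula is satisfiable.

One satisfying assignment is: v=False, q=False, k=False, w=False, o=True

Verification: With this assignment, all 20 clauses evaluate to true.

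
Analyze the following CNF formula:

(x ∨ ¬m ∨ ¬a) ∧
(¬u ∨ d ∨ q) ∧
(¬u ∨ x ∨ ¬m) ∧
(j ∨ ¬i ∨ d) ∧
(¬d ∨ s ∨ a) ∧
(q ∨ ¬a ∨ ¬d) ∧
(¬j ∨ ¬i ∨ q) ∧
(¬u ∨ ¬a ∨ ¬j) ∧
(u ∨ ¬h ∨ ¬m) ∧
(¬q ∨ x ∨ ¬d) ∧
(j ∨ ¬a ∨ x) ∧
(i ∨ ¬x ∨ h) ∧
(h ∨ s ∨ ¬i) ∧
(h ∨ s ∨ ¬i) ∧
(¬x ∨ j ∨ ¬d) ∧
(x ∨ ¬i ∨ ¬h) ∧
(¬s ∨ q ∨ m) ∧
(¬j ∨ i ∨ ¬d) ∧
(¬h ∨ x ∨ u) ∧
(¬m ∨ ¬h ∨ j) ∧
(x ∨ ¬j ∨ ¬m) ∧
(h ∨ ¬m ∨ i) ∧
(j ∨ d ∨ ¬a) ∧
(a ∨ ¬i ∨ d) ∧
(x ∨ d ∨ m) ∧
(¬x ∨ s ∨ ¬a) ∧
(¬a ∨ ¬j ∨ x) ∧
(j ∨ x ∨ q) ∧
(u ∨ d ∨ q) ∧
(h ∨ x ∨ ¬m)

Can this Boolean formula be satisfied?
Yes

Yes, the formula is satisfiable.

One satisfying assignment is: m=False, s=False, h=True, u=False, x=True, q=True, j=True, d=False, a=False, i=False

Verification: With this assignment, all 30 clauses evaluate to true.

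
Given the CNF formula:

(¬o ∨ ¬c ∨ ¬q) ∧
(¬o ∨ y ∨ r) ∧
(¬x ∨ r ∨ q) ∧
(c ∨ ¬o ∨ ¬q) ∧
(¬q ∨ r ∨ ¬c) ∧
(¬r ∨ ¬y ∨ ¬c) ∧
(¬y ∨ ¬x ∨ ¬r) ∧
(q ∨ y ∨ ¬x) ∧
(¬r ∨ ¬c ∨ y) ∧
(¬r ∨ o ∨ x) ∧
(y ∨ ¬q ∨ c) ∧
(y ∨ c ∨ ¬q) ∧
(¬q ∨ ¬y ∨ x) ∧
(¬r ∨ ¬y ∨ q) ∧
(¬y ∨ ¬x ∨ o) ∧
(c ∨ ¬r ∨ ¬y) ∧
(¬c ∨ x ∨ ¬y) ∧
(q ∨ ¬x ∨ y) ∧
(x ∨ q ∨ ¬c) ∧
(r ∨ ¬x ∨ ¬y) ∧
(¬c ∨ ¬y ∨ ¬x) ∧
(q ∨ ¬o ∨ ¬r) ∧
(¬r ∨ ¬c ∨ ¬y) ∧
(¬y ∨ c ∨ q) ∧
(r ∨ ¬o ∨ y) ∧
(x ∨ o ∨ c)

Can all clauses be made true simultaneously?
No

No, the formula is not satisfiable.

No assignment of truth values to the variables can make all 26 clauses true simultaneously.

The formula is UNSAT (unsatisfiable).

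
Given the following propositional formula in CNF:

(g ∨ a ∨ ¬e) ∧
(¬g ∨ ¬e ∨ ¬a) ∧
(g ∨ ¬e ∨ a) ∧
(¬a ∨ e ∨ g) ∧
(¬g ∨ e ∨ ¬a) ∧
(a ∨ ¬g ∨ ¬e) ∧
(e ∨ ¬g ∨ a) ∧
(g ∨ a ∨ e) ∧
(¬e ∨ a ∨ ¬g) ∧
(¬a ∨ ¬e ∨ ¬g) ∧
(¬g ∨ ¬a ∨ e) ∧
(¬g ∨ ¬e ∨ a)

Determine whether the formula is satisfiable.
Yes

Yes, the formula is satisfiable.

One satisfying assignment is: a=True, g=False, e=True

Verification: With this assignment, all 12 clauses evaluate to true.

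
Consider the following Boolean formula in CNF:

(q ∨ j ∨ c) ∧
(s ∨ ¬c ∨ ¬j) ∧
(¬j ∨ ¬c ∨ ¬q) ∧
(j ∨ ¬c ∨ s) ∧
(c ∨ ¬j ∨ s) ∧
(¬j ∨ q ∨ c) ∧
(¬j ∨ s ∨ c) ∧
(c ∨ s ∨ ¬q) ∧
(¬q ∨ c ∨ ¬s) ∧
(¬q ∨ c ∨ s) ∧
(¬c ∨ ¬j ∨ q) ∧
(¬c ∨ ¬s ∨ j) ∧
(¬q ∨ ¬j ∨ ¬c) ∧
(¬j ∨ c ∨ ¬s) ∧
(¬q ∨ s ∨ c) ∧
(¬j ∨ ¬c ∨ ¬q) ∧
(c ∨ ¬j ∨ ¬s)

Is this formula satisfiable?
No

No, the formula is not satisfiable.

No assignment of truth values to the variables can make all 17 clauses true simultaneously.

The formula is UNSAT (unsatisfiable).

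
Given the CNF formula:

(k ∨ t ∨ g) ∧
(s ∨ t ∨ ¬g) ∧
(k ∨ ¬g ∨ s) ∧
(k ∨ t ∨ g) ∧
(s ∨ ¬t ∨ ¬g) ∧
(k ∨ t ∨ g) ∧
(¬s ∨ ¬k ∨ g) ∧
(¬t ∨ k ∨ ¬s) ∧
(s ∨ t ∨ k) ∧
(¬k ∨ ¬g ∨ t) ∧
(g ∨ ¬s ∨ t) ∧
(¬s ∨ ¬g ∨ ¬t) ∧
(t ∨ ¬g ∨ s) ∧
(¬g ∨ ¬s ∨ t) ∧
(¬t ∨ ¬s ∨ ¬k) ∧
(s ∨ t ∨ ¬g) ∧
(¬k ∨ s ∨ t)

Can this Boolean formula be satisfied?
Yes

Yes, the formula is satisfiable.

One satisfying assignment is: k=False, g=False, s=False, t=True

Verification: With this assignment, all 17 clauses evaluate to true.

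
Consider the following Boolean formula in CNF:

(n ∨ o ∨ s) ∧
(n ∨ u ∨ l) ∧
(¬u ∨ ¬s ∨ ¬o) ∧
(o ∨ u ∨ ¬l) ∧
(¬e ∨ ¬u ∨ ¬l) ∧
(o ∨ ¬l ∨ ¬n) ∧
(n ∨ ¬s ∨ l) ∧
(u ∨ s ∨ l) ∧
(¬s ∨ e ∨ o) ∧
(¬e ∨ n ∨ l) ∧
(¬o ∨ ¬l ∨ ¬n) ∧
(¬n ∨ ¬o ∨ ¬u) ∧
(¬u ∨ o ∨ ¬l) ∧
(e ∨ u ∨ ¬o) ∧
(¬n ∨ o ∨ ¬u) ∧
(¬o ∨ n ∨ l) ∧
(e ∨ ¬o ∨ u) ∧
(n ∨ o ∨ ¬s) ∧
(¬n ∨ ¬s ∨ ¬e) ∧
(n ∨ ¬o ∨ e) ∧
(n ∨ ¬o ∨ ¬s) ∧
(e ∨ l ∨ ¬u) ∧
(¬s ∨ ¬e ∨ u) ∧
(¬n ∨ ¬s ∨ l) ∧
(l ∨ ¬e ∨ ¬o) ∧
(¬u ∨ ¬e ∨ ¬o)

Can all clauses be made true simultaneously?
Yes

Yes, the formula is satisfiable.

One satisfying assignment is: u=False, l=True, o=True, n=False, e=True, s=False

Verification: With this assignment, all 26 clauses evaluate to true.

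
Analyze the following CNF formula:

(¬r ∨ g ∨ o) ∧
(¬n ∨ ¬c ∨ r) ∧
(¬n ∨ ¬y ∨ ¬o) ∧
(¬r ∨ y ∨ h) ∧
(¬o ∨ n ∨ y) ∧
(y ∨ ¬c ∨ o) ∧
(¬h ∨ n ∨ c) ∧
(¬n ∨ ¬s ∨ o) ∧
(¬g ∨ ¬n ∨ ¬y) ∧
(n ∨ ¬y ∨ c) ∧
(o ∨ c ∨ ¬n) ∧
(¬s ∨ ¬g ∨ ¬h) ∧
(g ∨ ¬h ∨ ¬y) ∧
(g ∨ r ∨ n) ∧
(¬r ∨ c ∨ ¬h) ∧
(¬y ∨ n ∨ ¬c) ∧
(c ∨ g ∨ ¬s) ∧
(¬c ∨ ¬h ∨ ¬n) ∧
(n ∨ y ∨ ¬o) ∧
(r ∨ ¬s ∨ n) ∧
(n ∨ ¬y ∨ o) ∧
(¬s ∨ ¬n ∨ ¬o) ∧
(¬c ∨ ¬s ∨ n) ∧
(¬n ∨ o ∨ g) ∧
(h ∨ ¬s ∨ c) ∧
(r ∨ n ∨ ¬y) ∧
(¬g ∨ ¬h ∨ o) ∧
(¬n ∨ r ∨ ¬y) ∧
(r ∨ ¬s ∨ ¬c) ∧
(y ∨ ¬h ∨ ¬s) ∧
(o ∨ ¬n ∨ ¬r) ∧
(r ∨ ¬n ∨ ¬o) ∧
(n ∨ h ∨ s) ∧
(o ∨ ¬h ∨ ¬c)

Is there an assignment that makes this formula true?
No

No, the formula is not satisfiable.

No assignment of truth values to the variables can make all 34 clauses true simultaneously.

The formula is UNSAT (unsatisfiable).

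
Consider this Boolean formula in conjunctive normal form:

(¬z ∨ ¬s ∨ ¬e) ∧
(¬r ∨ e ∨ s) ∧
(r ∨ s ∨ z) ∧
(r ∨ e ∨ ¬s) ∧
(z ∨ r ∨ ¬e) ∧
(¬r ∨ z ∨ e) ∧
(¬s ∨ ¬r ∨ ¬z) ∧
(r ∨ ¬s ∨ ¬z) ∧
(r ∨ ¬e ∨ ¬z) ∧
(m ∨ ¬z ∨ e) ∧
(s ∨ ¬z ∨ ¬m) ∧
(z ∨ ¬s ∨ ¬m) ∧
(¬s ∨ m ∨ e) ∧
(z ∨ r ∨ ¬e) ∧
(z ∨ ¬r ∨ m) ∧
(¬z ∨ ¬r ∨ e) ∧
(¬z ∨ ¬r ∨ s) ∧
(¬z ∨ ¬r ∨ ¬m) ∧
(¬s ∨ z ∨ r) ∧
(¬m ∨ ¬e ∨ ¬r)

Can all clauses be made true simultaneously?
No

No, the formula is not satisfiable.

No assignment of truth values to the variables can make all 20 clauses true simultaneously.

The formula is UNSAT (unsatisfiable).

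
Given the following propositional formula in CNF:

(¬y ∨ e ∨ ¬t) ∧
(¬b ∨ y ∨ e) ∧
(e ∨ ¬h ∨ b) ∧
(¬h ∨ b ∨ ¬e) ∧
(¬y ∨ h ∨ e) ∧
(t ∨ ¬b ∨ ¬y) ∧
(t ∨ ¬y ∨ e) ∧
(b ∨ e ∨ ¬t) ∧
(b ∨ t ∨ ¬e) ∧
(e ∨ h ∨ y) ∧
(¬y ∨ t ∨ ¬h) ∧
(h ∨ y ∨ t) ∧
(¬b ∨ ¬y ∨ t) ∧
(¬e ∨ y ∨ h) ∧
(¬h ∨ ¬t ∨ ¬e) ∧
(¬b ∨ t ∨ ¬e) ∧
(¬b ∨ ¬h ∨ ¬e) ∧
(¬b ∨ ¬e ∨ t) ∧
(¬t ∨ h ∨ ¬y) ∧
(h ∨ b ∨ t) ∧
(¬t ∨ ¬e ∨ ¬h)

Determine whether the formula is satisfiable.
No

No, the formula is not satisfiable.

No assignment of truth values to the variables can make all 21 clauses true simultaneously.

The formula is UNSAT (unsatisfiable).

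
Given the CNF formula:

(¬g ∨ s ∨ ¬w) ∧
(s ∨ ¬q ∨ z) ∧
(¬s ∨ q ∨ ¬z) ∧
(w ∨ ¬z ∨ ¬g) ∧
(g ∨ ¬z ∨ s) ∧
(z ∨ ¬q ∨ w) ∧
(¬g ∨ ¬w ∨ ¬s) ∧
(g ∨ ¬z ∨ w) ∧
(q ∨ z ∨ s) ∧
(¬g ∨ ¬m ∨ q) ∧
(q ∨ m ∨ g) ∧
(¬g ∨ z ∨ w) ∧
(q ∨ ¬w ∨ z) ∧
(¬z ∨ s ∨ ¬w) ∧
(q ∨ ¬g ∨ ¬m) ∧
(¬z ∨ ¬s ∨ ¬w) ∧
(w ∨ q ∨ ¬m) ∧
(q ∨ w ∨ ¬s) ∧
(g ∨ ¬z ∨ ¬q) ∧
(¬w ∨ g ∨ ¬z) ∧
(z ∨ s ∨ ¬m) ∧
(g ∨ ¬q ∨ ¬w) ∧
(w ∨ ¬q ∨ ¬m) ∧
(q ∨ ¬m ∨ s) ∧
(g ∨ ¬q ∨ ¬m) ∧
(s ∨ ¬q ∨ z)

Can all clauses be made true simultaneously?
No

No, the formula is not satisfiable.

No assignment of truth values to the variables can make all 26 clauses true simultaneously.

The formula is UNSAT (unsatisfiable).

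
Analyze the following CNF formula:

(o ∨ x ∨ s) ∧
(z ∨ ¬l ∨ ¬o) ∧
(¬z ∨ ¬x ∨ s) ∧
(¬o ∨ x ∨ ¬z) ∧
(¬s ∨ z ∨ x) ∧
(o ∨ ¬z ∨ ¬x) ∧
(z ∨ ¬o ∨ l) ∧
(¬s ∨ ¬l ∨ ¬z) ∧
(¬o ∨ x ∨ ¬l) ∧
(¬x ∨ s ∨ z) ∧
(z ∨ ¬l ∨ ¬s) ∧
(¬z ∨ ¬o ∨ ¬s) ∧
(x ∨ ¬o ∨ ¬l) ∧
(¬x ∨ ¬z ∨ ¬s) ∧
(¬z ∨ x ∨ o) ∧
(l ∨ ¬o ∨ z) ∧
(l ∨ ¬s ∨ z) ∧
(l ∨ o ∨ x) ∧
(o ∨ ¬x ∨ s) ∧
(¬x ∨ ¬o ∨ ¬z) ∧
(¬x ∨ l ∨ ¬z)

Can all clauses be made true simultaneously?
No

No, the formula is not satisfiable.

No assignment of truth values to the variables can make all 21 clauses true simultaneously.

The formula is UNSAT (unsatisfiable).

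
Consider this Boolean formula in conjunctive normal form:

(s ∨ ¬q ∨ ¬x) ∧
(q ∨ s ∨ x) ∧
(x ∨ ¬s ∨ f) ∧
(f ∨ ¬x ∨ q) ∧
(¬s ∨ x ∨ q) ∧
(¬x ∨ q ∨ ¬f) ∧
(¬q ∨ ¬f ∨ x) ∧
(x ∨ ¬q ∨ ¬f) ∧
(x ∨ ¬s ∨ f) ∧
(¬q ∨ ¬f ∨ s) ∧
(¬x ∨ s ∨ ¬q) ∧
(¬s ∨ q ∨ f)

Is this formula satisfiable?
Yes

Yes, the formula is satisfiable.

One satisfying assignment is: s=False, q=True, x=False, f=False

Verification: With this assignment, all 12 clauses evaluate to true.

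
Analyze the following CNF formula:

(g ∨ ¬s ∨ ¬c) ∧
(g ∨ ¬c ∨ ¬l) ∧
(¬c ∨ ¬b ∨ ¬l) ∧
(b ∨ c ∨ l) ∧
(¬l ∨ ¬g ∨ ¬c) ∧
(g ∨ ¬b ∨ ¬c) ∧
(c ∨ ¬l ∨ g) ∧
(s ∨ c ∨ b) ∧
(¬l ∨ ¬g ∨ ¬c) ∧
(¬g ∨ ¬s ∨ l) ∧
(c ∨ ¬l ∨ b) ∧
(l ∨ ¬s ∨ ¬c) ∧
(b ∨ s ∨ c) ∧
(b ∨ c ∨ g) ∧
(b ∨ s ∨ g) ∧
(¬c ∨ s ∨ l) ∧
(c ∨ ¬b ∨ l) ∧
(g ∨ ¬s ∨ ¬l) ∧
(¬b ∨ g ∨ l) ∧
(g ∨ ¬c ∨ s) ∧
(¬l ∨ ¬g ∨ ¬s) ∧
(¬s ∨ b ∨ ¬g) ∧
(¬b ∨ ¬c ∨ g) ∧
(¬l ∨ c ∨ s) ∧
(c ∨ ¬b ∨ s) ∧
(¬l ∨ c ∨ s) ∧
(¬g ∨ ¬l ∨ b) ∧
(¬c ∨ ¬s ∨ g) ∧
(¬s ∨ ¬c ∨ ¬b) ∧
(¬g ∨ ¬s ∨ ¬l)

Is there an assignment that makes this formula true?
No

No, the formula is not satisfiable.

No assignment of truth values to the variables can make all 30 clauses true simultaneously.

The formula is UNSAT (unsatisfiable).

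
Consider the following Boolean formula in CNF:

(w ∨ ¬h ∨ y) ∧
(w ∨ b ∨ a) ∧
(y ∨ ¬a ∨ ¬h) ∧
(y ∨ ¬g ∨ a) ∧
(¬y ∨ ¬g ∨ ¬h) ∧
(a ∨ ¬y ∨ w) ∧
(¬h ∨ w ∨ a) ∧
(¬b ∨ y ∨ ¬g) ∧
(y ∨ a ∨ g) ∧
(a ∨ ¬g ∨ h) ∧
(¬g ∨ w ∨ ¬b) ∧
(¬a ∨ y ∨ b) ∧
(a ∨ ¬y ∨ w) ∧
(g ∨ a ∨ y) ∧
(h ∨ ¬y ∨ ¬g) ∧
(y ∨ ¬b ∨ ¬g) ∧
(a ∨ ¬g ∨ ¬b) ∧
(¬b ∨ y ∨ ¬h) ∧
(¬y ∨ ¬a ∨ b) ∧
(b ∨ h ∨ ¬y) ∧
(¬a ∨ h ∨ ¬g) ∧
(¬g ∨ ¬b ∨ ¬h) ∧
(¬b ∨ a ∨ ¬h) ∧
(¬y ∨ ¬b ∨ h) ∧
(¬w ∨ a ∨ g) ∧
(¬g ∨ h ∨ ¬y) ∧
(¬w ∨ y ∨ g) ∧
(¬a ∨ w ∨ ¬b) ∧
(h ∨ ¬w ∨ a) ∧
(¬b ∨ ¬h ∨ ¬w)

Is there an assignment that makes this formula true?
No

No, the formula is not satisfiable.

No assignment of truth values to the variables can make all 30 clauses true simultaneously.

The formula is UNSAT (unsatisfiable).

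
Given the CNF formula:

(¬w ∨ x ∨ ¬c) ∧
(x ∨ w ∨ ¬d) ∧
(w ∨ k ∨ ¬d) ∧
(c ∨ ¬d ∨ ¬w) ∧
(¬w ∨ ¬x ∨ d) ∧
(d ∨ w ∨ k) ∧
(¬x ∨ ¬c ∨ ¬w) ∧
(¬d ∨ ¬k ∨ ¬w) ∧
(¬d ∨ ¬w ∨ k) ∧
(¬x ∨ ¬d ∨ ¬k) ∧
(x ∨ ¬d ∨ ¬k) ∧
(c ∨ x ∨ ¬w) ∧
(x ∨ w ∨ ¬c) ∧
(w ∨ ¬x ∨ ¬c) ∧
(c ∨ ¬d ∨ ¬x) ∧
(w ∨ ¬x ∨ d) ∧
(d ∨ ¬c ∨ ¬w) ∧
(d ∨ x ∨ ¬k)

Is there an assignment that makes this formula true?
No

No, the formula is not satisfiable.

No assignment of truth values to the variables can make all 18 clauses true simultaneously.

The formula is UNSAT (unsatisfiable).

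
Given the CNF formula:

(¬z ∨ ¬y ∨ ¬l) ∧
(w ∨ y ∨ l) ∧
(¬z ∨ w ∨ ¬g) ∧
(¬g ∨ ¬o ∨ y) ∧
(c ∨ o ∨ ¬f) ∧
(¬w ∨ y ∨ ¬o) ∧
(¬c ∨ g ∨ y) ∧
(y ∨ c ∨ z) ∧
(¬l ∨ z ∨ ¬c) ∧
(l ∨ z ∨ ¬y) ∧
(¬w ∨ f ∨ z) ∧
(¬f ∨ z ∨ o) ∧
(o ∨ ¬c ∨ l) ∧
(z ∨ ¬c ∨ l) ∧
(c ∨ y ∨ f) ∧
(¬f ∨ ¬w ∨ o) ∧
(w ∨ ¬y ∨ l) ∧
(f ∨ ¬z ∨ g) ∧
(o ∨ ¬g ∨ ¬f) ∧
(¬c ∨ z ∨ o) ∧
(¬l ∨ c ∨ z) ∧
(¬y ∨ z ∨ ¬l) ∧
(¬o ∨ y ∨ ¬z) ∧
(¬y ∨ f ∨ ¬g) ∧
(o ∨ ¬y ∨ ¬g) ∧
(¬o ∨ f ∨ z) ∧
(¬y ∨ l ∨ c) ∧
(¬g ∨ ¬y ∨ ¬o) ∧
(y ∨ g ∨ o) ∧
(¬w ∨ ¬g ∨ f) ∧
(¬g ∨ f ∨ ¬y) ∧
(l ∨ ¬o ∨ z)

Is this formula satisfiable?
Yes

Yes, the formula is satisfiable.

One satisfying assignment is: c=True, l=False, f=True, w=True, z=True, o=True, y=True, g=False

Verification: With this assignment, all 32 clauses evaluate to true.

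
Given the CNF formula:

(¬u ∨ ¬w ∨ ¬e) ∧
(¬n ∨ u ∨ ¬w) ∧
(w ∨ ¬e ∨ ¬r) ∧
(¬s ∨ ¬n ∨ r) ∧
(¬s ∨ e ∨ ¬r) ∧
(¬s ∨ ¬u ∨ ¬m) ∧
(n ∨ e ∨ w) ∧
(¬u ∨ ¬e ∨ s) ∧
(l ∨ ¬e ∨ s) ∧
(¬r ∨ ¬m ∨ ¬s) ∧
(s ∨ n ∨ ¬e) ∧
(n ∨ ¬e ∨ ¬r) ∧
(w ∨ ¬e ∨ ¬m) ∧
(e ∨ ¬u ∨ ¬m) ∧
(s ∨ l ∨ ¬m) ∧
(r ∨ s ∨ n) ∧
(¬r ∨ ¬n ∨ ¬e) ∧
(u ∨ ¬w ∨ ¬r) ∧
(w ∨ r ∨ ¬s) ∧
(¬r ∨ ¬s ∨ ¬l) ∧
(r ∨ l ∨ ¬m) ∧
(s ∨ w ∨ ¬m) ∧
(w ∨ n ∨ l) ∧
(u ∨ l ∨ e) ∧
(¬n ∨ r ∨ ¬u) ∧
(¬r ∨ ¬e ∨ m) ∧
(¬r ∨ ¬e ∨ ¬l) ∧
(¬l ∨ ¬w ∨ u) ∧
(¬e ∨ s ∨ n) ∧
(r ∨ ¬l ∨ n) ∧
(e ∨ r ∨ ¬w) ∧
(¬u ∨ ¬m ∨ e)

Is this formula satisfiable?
Yes

Yes, the formula is satisfiable.

One satisfying assignment is: u=True, m=False, r=True, n=False, s=False, l=False, w=True, e=False

Verification: With this assignment, all 32 clauses evaluate to true.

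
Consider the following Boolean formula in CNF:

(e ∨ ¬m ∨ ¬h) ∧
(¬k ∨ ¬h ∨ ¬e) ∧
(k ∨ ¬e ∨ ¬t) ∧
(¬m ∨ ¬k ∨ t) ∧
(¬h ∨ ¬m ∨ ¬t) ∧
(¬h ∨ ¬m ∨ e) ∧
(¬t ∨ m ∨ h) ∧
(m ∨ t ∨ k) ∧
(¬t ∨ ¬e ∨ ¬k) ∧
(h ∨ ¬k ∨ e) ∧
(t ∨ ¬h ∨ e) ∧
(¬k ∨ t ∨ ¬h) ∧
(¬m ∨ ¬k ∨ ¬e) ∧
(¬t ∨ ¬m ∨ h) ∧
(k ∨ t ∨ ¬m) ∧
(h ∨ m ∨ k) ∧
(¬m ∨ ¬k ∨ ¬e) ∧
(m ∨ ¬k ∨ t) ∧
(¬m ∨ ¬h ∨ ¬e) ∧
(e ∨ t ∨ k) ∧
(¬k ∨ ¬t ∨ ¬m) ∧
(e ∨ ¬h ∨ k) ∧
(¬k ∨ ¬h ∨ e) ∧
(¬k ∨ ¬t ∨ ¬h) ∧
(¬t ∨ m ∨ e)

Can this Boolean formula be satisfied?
No

No, the formula is not satisfiable.

No assignment of truth values to the variables can make all 25 clauses true simultaneously.

The formula is UNSAT (unsatisfiable).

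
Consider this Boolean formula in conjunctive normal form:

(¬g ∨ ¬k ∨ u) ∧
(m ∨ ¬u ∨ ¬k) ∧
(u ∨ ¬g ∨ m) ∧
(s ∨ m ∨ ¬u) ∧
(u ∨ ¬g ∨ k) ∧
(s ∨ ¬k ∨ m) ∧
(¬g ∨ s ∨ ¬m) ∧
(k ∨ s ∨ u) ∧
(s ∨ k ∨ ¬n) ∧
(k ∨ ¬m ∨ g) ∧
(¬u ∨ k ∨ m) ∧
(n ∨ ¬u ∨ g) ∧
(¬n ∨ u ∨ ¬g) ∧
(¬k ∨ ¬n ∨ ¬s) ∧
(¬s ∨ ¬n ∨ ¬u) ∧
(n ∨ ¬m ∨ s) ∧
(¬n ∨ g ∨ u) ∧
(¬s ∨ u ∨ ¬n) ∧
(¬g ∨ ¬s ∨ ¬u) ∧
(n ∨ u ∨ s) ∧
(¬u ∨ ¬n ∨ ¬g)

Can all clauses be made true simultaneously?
Yes

Yes, the formula is satisfiable.

One satisfying assignment is: g=False, s=False, k=True, u=True, m=True, n=True

Verification: With this assignment, all 21 clauses evaluate to true.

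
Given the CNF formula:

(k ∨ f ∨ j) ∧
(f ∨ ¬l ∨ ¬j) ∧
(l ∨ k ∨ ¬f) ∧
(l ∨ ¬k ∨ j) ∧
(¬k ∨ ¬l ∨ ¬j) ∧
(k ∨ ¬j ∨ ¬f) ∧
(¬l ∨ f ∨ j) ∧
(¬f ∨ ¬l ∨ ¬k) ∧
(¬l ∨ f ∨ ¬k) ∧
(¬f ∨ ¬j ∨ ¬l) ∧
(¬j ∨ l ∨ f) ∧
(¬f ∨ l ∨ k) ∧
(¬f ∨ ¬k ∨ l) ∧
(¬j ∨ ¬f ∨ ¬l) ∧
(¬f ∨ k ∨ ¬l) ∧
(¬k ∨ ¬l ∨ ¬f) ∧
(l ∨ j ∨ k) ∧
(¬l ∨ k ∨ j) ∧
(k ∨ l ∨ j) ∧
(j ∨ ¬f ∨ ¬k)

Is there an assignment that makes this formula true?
No

No, the formula is not satisfiable.

No assignment of truth values to the variables can make all 20 clauses true simultaneously.

The formula is UNSAT (unsatisfiable).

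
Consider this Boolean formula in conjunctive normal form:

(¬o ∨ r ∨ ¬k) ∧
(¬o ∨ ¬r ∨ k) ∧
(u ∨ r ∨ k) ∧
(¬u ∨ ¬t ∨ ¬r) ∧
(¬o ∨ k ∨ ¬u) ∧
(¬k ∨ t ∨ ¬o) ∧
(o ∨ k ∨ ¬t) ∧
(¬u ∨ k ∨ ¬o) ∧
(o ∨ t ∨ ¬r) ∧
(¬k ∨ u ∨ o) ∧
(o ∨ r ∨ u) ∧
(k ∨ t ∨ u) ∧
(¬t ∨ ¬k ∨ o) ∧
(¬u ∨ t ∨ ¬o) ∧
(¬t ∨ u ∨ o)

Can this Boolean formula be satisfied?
Yes

Yes, the formula is satisfiable.

One satisfying assignment is: o=False, r=False, t=False, k=False, u=True

Verification: With this assignment, all 15 clauses evaluate to true.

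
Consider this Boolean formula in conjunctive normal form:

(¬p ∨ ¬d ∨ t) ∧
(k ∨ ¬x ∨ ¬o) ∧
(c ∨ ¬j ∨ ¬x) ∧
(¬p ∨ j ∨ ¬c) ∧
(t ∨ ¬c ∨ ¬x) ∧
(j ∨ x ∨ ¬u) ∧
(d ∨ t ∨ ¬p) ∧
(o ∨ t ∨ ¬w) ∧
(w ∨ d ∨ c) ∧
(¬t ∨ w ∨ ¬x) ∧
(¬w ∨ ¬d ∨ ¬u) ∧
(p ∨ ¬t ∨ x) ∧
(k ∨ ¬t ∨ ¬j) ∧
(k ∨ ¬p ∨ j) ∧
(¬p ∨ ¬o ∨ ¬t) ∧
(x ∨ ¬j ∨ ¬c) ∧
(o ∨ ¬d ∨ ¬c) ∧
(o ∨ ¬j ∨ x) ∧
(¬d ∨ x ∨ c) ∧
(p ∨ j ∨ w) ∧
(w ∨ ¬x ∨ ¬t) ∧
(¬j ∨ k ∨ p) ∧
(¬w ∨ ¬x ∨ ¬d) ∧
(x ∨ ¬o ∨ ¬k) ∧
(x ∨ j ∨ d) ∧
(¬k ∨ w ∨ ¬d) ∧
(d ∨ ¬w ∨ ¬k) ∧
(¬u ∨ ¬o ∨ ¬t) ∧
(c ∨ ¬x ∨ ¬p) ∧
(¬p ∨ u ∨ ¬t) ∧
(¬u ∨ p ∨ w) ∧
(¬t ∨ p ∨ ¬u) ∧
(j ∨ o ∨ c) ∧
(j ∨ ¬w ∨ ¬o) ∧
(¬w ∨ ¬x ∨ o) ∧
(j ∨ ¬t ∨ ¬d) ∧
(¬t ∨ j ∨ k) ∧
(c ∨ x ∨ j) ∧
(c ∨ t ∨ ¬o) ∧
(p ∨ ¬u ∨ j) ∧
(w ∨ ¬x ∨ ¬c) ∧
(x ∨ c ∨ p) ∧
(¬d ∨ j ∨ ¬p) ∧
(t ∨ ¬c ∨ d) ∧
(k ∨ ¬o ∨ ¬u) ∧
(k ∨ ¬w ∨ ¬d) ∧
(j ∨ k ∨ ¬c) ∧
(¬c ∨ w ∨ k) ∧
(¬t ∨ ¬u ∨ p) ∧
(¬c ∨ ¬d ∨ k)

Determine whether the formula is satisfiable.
No

No, the formula is not satisfiable.

No assignment of truth values to the variables can make all 50 clauses true simultaneously.

The formula is UNSAT (unsatisfiable).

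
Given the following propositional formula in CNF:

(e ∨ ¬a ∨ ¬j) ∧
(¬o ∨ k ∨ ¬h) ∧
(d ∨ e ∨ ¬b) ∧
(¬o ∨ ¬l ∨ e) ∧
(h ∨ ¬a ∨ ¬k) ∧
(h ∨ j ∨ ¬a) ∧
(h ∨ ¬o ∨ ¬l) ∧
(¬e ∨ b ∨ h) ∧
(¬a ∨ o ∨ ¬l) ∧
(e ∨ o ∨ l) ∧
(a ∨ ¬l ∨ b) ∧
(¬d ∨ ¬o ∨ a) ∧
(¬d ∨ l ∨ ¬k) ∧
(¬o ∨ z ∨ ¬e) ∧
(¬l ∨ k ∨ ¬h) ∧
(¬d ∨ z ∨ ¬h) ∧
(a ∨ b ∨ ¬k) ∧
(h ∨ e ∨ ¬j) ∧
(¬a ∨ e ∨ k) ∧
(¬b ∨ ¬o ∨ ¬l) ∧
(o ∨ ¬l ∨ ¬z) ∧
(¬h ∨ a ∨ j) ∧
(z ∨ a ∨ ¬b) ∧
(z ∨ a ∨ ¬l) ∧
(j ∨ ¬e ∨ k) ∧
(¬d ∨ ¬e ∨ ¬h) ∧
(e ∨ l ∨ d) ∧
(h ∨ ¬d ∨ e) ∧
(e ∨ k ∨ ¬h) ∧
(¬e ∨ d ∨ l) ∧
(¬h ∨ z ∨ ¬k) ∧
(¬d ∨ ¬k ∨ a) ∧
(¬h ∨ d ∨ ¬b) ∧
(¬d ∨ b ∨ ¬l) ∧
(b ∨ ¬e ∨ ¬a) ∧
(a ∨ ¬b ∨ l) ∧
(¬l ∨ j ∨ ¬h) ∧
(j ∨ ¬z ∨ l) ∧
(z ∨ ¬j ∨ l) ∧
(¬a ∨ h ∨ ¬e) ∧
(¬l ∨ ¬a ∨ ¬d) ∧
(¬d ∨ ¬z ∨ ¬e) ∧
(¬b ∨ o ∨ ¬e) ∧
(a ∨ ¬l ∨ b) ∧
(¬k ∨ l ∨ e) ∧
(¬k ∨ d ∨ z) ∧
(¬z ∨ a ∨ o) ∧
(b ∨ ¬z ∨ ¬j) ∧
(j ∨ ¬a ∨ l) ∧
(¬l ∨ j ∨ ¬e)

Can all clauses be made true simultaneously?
No

No, the formula is not satisfiable.

No assignment of truth values to the variables can make all 50 clauses true simultaneously.

The formula is UNSAT (unsatisfiable).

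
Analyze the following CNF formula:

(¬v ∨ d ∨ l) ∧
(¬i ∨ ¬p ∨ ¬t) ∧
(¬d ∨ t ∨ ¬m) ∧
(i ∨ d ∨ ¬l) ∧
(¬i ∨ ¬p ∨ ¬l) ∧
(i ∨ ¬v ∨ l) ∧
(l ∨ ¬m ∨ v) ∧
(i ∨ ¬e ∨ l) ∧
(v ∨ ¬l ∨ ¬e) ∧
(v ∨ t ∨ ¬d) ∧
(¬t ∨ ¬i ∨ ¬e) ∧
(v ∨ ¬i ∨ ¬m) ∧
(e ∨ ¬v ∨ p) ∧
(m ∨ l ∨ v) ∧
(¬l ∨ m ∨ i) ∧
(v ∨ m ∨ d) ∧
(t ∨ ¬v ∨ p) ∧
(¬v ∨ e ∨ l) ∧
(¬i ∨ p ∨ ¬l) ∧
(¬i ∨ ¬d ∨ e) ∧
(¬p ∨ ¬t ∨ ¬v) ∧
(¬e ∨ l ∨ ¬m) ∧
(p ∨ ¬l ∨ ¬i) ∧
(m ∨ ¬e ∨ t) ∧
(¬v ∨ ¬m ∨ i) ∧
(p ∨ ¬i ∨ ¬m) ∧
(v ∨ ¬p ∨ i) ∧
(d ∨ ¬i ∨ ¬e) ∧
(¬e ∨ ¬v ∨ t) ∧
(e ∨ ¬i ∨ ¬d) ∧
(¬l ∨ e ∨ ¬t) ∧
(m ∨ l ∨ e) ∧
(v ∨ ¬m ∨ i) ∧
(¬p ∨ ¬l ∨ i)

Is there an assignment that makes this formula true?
No

No, the formula is not satisfiable.

No assignment of truth values to the variables can make all 34 clauses true simultaneously.

The formula is UNSAT (unsatisfiable).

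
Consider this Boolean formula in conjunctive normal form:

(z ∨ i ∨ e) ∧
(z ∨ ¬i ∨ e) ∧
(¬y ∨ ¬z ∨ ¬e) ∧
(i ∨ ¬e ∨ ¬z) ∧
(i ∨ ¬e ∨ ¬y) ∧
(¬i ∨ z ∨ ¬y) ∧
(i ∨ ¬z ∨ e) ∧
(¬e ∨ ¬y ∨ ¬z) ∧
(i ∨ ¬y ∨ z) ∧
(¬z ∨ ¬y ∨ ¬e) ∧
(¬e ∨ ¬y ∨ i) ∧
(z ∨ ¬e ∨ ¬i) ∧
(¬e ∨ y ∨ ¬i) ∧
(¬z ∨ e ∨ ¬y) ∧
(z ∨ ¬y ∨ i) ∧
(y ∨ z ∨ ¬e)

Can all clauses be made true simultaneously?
Yes

Yes, the formula is satisfiable.

One satisfying assignment is: i=True, y=False, z=True, e=False

Verification: With this assignment, all 16 clauses evaluate to true.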